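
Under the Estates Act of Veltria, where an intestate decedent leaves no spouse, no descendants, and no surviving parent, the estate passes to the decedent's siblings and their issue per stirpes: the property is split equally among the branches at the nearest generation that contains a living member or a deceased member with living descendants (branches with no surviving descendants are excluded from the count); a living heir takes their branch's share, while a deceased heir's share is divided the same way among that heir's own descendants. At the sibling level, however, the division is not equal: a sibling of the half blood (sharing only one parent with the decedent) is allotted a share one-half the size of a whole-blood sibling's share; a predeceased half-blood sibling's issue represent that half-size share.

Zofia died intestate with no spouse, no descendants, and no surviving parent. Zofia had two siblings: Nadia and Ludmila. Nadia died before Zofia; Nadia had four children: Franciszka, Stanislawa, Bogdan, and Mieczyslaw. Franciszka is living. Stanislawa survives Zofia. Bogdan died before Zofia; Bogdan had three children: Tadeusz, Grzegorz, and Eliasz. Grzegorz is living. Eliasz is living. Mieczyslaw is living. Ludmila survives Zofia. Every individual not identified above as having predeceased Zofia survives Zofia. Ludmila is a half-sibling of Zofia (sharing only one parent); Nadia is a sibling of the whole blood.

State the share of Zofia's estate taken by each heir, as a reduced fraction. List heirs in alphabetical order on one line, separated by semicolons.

No spouse, descendants, or parent survives, so the estate passes to Zofia's siblings per stirpes.
Half-blood siblings count for one-half the weight of whole-blood siblings at the initial division.
Dividing 1 in proportion to weights (total weight 3/2): Nadia (weight 1) → 2/3; Ludmila (weight 1/2) → 1/3.
Nadia predeceased; the 2/3 allotted to Nadia's branch passes to Nadia's issue by representation.
The 2/3 is divided into 4 equal shares of 1/6 among Franciszka, Stanislawa, Bogdan, Mieczyslaw.
Franciszka is living and takes 1/6.
Stanislawa is living and takes 1/6.
Bogdan predeceased; the 1/6 allotted to Bogdan's branch passes to Bogdan's issue by representation.
The 1/6 is divided into 3 equal shares of 1/18 among Tadeusz, Grzegorz, Eliasz.
Tadeusz is living and takes 1/18.
Grzegorz is living and takes 1/18.
Eliasz is living and takes 1/18.
Mieczyslaw is living and takes 1/6.
Ludmila is living and takes 1/3.

Eliasz 1/18; Franciszka 1/6; Grzegorz 1/18; Ludmila 1/3; Mieczyslaw 1/6; Stanislawa 1/6; Tadeusz 1/18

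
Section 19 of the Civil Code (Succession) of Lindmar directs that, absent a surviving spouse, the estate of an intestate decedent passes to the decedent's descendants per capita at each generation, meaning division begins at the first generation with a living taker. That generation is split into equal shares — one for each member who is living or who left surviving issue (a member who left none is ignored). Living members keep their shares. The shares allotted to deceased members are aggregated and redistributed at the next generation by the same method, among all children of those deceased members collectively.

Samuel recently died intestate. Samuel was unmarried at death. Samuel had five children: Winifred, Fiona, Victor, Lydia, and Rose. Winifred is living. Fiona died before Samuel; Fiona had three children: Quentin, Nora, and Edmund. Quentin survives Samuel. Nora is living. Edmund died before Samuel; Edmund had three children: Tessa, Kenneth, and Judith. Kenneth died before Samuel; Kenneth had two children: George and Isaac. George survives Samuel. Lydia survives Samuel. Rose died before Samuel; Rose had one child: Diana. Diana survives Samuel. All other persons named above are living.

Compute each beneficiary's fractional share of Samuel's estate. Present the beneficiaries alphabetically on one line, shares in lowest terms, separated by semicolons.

Diana 1/10; George 1/60; Isaac 1/60; Judith 1/30; Lydia 1/5; Nora 1/10; Quentin 1/10; Tessa 1/30; Victor 1/5; Winifred 1/5

There is no surviving spouse, so the entire estate passes to Samuel's descendants per capita at each generation.
At generation 1 (Winifred, Fiona, Victor, Lydia, Rose) there are 5 shares of (1)/5 = 1/5 each.
Living: Winifred, Victor, and Lydia — each takes 1/5.
Deceased: Fiona and Rose. Their combined 2/5 is pooled and carried to generation 2.
At generation 2 (Quentin, Nora, Edmund, Diana) there are 4 shares of (2/5)/4 = 1/10 each.
Living: Quentin, Nora, and Diana — each takes 1/10.
Deceased: Edmund. That 1/10 share is carried to generation 3.
At generation 3 (Tessa, Kenneth, Judith) there are 3 shares of (1/10)/3 = 1/30 each.
Living: Tessa and Judith — each takes 1/30.
Deceased: Kenneth. That 1/30 share is carried to generation 4.
At generation 4 (George, Isaac) there are 2 shares of (1/30)/2 = 1/60 each.
Living: George and Isaac — each takes 1/60.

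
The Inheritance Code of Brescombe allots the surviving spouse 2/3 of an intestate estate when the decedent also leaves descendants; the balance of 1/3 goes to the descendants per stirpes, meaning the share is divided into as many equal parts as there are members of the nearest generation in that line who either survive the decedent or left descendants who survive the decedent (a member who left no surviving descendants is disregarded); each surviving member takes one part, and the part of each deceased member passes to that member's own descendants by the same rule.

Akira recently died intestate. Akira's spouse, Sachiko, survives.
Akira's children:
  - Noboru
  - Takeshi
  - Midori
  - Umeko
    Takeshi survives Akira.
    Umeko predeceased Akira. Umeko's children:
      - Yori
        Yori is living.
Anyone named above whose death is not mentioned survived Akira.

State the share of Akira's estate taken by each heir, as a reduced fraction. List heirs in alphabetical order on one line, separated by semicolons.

Sachiko, as surviving spouse, takes 2/3.
The remaining 1/3 passes to Akira's descendants per stirpes.
The 1/3 is divided into 4 equal shares of 1/12 among Noboru, Takeshi, Midori, Umeko.
Noboru is living and takes 1/12.
Takeshi is living and takes 1/12.
Midori is living and takes 1/12.
Umeko predeceased; the 1/12 allotted to Umeko's branch passes to Umeko's issue by representation.
Yori is the sole taker at this level and receives the full 1/12.

Midori 1/12; Noboru 1/12; Sachiko 2/3; Takeshi 1/12; Yori 1/12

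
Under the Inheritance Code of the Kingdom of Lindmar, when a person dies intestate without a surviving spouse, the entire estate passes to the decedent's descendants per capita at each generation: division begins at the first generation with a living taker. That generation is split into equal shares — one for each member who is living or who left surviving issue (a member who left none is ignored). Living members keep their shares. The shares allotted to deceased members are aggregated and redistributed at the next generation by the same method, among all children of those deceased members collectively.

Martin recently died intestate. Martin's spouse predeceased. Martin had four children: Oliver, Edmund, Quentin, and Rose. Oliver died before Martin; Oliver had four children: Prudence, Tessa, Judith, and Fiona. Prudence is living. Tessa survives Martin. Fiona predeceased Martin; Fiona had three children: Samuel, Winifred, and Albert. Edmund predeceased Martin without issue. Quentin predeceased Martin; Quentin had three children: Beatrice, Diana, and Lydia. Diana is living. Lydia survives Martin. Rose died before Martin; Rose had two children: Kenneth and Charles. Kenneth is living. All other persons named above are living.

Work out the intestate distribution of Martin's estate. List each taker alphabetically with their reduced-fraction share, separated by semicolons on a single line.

Albert 1/27; Beatrice 1/9; Charles 1/9; Diana 1/9; Judith 1/9; Kenneth 1/9; Lydia 1/9; Prudence 1/9; Samuel 1/27; Tessa 1/9; Winifred 1/27

There is no surviving spouse, so the entire estate passes to Martin's descendants per capita at each generation.
No one at generation 1 (Oliver, Quentin, Rose) is living; moving to the next generation.
At generation 2 (Prudence, Tessa, Judith, Fiona, Beatrice, Diana, Lydia, Kenneth, Charles) there are 9 shares of (1)/9 = 1/9 each.
Living: Prudence, Tessa, Judith, Beatrice, Diana, Lydia, Kenneth, and Charles — each takes 1/9.
Deceased: Fiona. That 1/9 share is carried to generation 3.
At generation 3 (Samuel, Winifred, Albert) there are 3 shares of (1/9)/3 = 1/27 each.
Living: Samuel, Winifred, and Albert — each takes 1/27.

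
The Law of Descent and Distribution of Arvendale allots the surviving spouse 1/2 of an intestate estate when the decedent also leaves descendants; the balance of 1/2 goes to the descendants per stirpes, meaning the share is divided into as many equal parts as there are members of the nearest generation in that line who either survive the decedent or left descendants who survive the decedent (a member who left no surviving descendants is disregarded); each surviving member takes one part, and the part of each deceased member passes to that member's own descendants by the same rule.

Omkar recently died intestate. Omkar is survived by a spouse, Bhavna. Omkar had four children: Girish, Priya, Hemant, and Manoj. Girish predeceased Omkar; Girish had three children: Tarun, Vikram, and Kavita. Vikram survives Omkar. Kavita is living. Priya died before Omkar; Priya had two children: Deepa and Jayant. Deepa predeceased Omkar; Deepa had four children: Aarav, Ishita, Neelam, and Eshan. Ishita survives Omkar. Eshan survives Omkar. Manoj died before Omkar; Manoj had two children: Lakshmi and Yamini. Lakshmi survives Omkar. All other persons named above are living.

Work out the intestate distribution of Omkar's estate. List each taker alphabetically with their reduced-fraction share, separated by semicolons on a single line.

Aarav 1/64; Bhavna 1/2; Eshan 1/64; Hemant 1/8; Ishita 1/64; Jayant 1/16; Kavita 1/24; Lakshmi 1/16; Neelam 1/64; Tarun 1/24; Vikram 1/24; Yamini 1/16

Bhavna, as surviving spouse, takes 1/2.
The remaining 1/2 passes to Omkar's descendants per stirpes.
The 1/2 is divided into 4 equal shares of 1/8 among Girish, Priya, Hemant, Manoj.
Girish predeceased; the 1/8 allotted to Girish's branch passes to Girish's issue by representation.
The 1/8 is divided into 3 equal shares of 1/24 among Tarun, Vikram, Kavita.
Tarun is living and takes 1/24.
Vikram is living and takes 1/24.
Kavita is living and takes 1/24.
Priya predeceased; the 1/8 allotted to Priya's branch passes to Priya's issue by representation.
The 1/8 is divided into 2 equal shares of 1/16 among Deepa, Jayant.
Deepa predeceased; the 1/16 allotted to Deepa's branch passes to Deepa's issue by representation.
The 1/16 is divided into 4 equal shares of 1/64 among Aarav, Ishita, Neelam, Eshan.
Aarav is living and takes 1/64.
Ishita is living and takes 1/64.
Neelam is living and takes 1/64.
Eshan is living and takes 1/64.
Jayant is living and takes 1/16.
Hemant is living and takes 1/8.
Manoj predeceased; the 1/8 allotted to Manoj's branch passes to Manoj's issue by representation.
The 1/8 is divided into 2 equal shares of 1/16 among Lakshmi, Yamini.
Lakshmi is living and takes 1/16.
Yamini is living and takes 1/16.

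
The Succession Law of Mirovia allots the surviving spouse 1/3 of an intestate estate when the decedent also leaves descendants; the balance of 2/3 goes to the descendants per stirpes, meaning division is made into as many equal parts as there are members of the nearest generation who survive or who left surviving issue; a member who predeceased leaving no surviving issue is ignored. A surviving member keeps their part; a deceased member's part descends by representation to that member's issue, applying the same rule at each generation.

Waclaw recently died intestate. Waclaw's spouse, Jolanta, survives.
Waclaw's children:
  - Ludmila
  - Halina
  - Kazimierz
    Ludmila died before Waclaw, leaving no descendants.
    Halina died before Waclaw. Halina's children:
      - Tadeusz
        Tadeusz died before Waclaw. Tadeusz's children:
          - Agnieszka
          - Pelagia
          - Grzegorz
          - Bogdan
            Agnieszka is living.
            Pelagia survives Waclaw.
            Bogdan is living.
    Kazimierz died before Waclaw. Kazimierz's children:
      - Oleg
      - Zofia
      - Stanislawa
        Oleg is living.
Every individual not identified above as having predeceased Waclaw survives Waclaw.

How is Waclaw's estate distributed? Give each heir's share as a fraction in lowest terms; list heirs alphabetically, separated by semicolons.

Jolanta, as surviving spouse, takes 1/3.
The remaining 2/3 passes to Waclaw's descendants per stirpes.
Ludmila left no surviving issue, so that branch lapses and is disregarded.
The 2/3 is divided into 2 equal shares of 1/3 among Halina, Kazimierz.
Halina predeceased; the 1/3 allotted to Halina's branch passes to Halina's issue by representation.
Tadeusz's line is the sole branch at this level, so the full 1/3 passes to Tadeusz's issue by representation.
The 1/3 is divided into 4 equal shares of 1/12 among Agnieszka, Pelagia, Grzegorz, Bogdan.
Agnieszka is living and takes 1/12.
Pelagia is living and takes 1/12.
Grzegorz is living and takes 1/12.
Bogdan is living and takes 1/12.
Kazimierz predeceased; the 1/3 allotted to Kazimierz's branch passes to Kazimierz's issue by representation.
The 1/3 is divided into 3 equal shares of 1/9 among Oleg, Zofia, Stanislawa.
Oleg is living and takes 1/9.
Zofia is living and takes 1/9.
Stanislawa is living and takes 1/9.

Agnieszka 1/12; Bogdan 1/12; Grzegorz 1/12; Jolanta 1/3; Oleg 1/9; Pelagia 1/12; Stanislawa 1/9; Zofia 1/9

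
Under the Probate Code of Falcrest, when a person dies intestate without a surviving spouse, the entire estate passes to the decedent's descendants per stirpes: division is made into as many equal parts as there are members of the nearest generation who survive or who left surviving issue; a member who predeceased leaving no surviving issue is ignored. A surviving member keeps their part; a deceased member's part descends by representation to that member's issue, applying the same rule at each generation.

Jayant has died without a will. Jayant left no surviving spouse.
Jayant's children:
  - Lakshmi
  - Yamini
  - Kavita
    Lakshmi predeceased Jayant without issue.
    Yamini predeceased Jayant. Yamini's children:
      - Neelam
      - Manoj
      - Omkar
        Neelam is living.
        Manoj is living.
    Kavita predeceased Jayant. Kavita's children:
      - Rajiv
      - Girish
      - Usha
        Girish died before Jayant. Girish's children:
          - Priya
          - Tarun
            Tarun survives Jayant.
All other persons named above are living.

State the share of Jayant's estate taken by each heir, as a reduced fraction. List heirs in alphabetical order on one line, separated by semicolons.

There is no surviving spouse, so the entire estate passes to Jayant's descendants per stirpes.
Lakshmi left no surviving issue, so that branch lapses and is disregarded.
The estate is divided into 2 equal shares of 1/2 among Yamini, Kavita.
Yamini predeceased; the 1/2 allotted to Yamini's branch passes to Yamini's issue by representation.
The 1/2 is divided into 3 equal shares of 1/6 among Neelam, Manoj, Omkar.
Neelam is living and takes 1/6.
Manoj is living and takes 1/6.
Omkar is living and takes 1/6.
Kavita predeceased; the 1/2 allotted to Kavita's branch passes to Kavita's issue by representation.
The 1/2 is divided into 3 equal shares of 1/6 among Rajiv, Girish, Usha.
Rajiv is living and takes 1/6.
Girish predeceased; the 1/6 allotted to Girish's branch passes to Girish's issue by representation.
The 1/6 is divided into 2 equal shares of 1/12 among Priya, Tarun.
Priya is living and takes 1/12.
Tarun is living and takes 1/12.
Usha is living and takes 1/6.

Manoj 1/6; Neelam 1/6; Omkar 1/6; Priya 1/12; Rajiv 1/6; Tarun 1/12; Usha 1/6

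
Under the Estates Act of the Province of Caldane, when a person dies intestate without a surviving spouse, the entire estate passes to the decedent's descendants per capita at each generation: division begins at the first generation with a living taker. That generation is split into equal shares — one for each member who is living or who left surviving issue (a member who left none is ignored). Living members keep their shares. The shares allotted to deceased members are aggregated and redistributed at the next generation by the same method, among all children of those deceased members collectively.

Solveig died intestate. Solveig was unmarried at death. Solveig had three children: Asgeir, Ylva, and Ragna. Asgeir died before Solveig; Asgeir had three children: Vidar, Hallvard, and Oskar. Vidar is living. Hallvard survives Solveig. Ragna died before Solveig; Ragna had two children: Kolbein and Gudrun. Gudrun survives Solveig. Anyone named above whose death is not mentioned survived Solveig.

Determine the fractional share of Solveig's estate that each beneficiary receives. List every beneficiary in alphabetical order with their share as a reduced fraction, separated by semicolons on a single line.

Gudrun 2/15; Hallvard 2/15; Kolbein 2/15; Oskar 2/15; Vidar 2/15; Ylva 1/3

There is no surviving spouse, so the entire estate passes to Solveig's descendants per capita at each generation.
At generation 1 (Asgeir, Ylva, Ragna) there are 3 shares of (1)/3 = 1/3 each.
Living: Ylva — each takes 1/3.
Deceased: Asgeir and Ragna. Their combined 2/3 is pooled and carried to generation 2.
At generation 2 (Vidar, Hallvard, Oskar, Kolbein, Gudrun) there are 5 shares of (2/3)/5 = 2/15 each.
Living: Vidar, Hallvard, Oskar, Kolbein, and Gudrun — each takes 2/15.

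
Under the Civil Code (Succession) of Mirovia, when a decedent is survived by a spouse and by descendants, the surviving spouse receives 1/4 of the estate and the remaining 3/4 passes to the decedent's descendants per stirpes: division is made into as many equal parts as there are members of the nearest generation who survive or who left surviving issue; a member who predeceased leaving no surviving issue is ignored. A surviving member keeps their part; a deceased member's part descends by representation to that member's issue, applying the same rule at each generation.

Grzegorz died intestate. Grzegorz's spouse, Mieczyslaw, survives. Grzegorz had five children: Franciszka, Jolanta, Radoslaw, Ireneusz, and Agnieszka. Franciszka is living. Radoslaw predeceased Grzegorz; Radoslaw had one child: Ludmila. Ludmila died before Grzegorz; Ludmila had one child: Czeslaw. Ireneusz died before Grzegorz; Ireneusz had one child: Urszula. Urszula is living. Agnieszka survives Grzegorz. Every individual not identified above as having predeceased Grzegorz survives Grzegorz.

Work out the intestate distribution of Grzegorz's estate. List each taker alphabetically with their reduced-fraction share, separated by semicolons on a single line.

Mieczyslaw, as surviving spouse, takes 1/4.
The remaining 3/4 passes to Grzegorz's descendants per stirpes.
The 3/4 is divided into 5 equal shares of 3/20 among Franciszka, Jolanta, Radoslaw, Ireneusz, Agnieszka.
Franciszka is living and takes 3/20.
Jolanta is living and takes 3/20.
Radoslaw predeceased; the 3/20 allotted to Radoslaw's branch passes to Radoslaw's issue by representation.
Ludmila's line is the sole branch at this level, so the full 3/20 passes to Ludmila's issue by representation.
Czeslaw is the sole taker at this level and receives the full 3/20.
Ireneusz predeceased; the 3/20 allotted to Ireneusz's branch passes to Ireneusz's issue by representation.
Urszula is the sole taker at this level and receives the full 3/20.
Agnieszka is living and takes 3/20.

Agnieszka 3/20; Czeslaw 3/20; Franciszka 3/20; Jolanta 3/20; Mieczyslaw 1/4; Urszula 3/20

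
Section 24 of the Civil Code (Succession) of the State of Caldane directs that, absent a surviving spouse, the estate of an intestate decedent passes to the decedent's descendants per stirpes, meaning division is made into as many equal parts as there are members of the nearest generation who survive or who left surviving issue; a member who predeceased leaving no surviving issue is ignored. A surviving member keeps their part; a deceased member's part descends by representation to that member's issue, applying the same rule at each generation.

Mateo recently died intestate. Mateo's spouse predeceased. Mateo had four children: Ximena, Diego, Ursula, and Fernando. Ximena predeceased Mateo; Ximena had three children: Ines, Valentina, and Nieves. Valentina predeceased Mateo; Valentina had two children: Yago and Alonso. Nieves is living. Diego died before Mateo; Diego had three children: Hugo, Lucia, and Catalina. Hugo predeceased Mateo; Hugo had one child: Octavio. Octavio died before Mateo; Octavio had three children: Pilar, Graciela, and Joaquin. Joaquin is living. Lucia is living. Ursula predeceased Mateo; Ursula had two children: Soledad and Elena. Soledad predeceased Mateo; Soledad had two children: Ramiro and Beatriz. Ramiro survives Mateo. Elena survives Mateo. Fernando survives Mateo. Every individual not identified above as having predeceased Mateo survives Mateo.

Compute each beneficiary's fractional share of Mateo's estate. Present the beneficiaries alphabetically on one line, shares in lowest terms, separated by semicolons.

Alonso 1/24; Beatriz 1/16; Catalina 1/12; Elena 1/8; Fernando 1/4; Graciela 1/36; Ines 1/12; Joaquin 1/36; Lucia 1/12; Nieves 1/12; Pilar 1/36; Ramiro 1/16; Yago 1/24

There is no surviving spouse, so the entire estate passes to Mateo's descendants per stirpes.
The estate is divided into 4 equal shares of 1/4 among Ximena, Diego, Ursula, Fernando.
Ximena predeceased; the 1/4 allotted to Ximena's branch passes to Ximena's issue by representation.
The 1/4 is divided into 3 equal shares of 1/12 among Ines, Valentina, Nieves.
Ines is living and takes 1/12.
Valentina predeceased; the 1/12 allotted to Valentina's branch passes to Valentina's issue by representation.
The 1/12 is divided into 2 equal shares of 1/24 among Yago, Alonso.
Yago is living and takes 1/24.
Alonso is living and takes 1/24.
Nieves is living and takes 1/12.
Diego predeceased; the 1/4 allotted to Diego's branch passes to Diego's issue by representation.
The 1/4 is divided into 3 equal shares of 1/12 among Hugo, Lucia, Catalina.
Hugo predeceased; the 1/12 allotted to Hugo's branch passes to Hugo's issue by representation.
Octavio's line is the sole branch at this level, so the full 1/12 passes to Octavio's issue by representation.
The 1/12 is divided into 3 equal shares of 1/36 among Pilar, Graciela, Joaquin.
Pilar is living and takes 1/36.
Graciela is living and takes 1/36.
Joaquin is living and takes 1/36.
Lucia is living and takes 1/12.
Catalina is living and takes 1/12.
Ursula predeceased; the 1/4 allotted to Ursula's branch passes to Ursula's issue by representation.
The 1/4 is divided into 2 equal shares of 1/8 among Soledad, Elena.
Soledad predeceased; the 1/8 allotted to Soledad's branch passes to Soledad's issue by representation.
The 1/8 is divided into 2 equal shares of 1/16 among Ramiro, Beatriz.
Ramiro is living and takes 1/16.
Beatriz is living and takes 1/16.
Elena is living and takes 1/8.
Fernando is living and takes 1/4.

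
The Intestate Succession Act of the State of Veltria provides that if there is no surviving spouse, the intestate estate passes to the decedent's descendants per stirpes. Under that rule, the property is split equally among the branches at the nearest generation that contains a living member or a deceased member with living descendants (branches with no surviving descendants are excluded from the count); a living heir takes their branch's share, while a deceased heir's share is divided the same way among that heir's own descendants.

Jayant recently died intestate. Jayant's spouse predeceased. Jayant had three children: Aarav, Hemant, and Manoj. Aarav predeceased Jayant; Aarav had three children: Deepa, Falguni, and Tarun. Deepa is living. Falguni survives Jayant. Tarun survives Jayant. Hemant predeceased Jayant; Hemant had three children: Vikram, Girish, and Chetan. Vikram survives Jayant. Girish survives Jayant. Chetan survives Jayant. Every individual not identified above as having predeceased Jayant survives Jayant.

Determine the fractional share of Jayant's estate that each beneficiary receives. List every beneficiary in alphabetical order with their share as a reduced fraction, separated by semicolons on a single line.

There is no surviving spouse, so the entire estate passes to Jayant's descendants per stirpes.
The estate is divided into 3 equal shares of 1/3 among Aarav, Hemant, Manoj.
Aarav predeceased; the 1/3 allotted to Aarav's branch passes to Aarav's issue by representation.
The 1/3 is divided into 3 equal shares of 1/9 among Deepa, Falguni, Tarun.
Deepa is living and takes 1/9.
Falguni is living and takes 1/9.
Tarun is living and takes 1/9.
Hemant predeceased; the 1/3 allotted to Hemant's branch passes to Hemant's issue by representation.
The 1/3 is divided into 3 equal shares of 1/9 among Vikram, Girish, Chetan.
Vikram is living and takes 1/9.
Girish is living and takes 1/9.
Chetan is living and takes 1/9.
Manoj is living and takes 1/3.

Chetan 1/9; Deepa 1/9; Falguni 1/9; Girish 1/9; Manoj 1/3; Tarun 1/9; Vikram 1/9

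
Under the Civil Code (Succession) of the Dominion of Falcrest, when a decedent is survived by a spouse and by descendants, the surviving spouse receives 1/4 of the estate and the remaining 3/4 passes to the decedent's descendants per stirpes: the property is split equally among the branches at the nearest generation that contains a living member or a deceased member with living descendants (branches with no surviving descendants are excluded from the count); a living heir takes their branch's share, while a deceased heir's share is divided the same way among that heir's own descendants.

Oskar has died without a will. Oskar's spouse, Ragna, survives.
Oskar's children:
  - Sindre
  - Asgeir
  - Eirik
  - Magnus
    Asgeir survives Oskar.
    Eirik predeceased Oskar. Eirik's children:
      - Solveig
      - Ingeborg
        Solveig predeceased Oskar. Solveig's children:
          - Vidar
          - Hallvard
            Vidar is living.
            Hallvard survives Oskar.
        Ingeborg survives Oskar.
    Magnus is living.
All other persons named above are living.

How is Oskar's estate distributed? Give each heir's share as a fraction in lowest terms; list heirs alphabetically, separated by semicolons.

Ragna, as surviving spouse, takes 1/4.
The remaining 3/4 passes to Oskar's descendants per stirpes.
The 3/4 is divided into 4 equal shares of 3/16 among Sindre, Asgeir, Eirik, Magnus.
Sindre is living and takes 3/16.
Asgeir is living and takes 3/16.
Eirik predeceased; the 3/16 allotted to Eirik's branch passes to Eirik's issue by representation.
The 3/16 is divided into 2 equal shares of 3/32 among Solveig, Ingeborg.
Solveig predeceased; the 3/32 allotted to Solveig's branch passes to Solveig's issue by representation.
The 3/32 is divided into 2 equal shares of 3/64 among Vidar, Hallvard.
Vidar is living and takes 3/64.
Hallvard is living and takes 3/64.
Ingeborg is living and takes 3/32.
Magnus is living and takes 3/16.

Asgeir 3/16; Hallvard 3/64; Ingeborg 3/32; Magnus 3/16; Ragna 1/4; Sindre 3/16; Vidar 3/64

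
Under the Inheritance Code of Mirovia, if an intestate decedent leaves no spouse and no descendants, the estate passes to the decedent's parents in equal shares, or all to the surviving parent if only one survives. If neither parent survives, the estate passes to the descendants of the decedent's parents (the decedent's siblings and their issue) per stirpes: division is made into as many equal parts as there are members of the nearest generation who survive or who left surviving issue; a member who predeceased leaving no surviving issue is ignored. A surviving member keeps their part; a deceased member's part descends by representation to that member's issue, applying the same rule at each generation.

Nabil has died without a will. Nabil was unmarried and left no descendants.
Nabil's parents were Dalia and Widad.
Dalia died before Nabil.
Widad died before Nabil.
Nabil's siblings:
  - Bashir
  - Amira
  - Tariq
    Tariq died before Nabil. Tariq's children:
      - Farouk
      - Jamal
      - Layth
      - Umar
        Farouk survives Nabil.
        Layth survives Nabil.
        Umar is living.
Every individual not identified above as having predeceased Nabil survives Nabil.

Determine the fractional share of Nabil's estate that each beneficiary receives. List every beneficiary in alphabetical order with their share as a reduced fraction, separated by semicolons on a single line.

Amira 1/3; Bashir 1/3; Farouk 1/12; Jamal 1/12; Layth 1/12; Umar 1/12

Neither parent survives and there are no descendants, so the estate passes to Nabil's siblings and their issue per stirpes.
The estate is divided into 3 equal shares of 1/3 among Bashir, Amira, Tariq.
Bashir is living and takes 1/3.
Amira is living and takes 1/3.
Tariq predeceased; the 1/3 allotted to Tariq's branch passes to Tariq's issue by representation.
The 1/3 is divided into 4 equal shares of 1/12 among Farouk, Jamal, Layth, Umar.
Farouk is living and takes 1/12.
Jamal is living and takes 1/12.
Layth is living and takes 1/12.
Umar is living and takes 1/12.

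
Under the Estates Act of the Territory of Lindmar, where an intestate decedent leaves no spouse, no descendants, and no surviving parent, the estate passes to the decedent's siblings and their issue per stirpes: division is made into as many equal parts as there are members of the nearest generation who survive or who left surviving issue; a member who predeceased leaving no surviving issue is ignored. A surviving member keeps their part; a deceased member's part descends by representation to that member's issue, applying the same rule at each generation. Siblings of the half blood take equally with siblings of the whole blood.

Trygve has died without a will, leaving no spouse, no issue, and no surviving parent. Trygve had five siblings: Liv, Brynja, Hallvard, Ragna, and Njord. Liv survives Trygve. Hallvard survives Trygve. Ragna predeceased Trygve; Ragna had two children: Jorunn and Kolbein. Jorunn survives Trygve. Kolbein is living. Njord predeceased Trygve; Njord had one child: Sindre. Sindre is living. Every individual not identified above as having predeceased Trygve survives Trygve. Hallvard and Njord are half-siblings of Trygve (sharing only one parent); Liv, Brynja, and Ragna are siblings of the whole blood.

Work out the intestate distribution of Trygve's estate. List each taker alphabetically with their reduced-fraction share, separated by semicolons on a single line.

Brynja 1/5; Hallvard 1/5; Jorunn 1/10; Kolbein 1/10; Liv 1/5; Sindre 1/5

No spouse, descendants, or parent survives, so the estate passes to Trygve's siblings per stirpes.
Half-blood and whole-blood siblings take equally under the stated rule.
The estate is divided into 5 equal shares of 1/5 among Liv, Brynja, Hallvard, Ragna, Njord.
Liv is living and takes 1/5.
Brynja is living and takes 1/5.
Hallvard is living and takes 1/5.
Ragna predeceased; the 1/5 allotted to Ragna's branch passes to Ragna's issue by representation.
The 1/5 is divided into 2 equal shares of 1/10 among Jorunn, Kolbein.
Jorunn is living and takes 1/10.
Kolbein is living and takes 1/10.
Njord predeceased; the 1/5 allotted to Njord's branch passes to Njord's issue by representation.
Sindre is the sole taker at this level and receives the full 1/5.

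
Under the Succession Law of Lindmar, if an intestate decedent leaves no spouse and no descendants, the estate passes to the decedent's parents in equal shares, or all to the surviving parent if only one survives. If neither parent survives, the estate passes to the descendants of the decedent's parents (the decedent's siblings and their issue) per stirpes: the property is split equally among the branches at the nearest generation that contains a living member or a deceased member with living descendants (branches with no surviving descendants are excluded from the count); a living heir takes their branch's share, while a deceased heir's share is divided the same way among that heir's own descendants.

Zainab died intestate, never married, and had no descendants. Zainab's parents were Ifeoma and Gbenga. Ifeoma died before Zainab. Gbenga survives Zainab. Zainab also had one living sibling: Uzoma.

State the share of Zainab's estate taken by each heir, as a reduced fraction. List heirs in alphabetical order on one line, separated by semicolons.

Gbenga 1

Only one parent, Gbenga, survives, so Gbenga takes the entire estate. The siblings take nothing because a surviving parent has priority.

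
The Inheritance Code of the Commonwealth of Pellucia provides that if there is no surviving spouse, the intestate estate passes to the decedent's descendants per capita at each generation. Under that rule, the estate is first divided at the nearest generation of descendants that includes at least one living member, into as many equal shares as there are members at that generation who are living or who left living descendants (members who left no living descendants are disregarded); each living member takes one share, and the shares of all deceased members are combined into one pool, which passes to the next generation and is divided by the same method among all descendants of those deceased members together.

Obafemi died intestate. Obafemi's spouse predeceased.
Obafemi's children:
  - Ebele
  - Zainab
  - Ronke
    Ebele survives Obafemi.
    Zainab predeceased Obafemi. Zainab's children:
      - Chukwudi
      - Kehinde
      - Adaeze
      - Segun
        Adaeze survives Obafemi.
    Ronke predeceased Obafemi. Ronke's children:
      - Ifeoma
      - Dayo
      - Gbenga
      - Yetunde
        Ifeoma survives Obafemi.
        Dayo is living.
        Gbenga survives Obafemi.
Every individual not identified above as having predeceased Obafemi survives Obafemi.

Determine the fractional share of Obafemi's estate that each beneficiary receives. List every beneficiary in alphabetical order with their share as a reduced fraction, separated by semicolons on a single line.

Adaeze 1/12; Chukwudi 1/12; Dayo 1/12; Ebele 1/3; Gbenga 1/12; Ifeoma 1/12; Kehinde 1/12; Segun 1/12; Yetunde 1/12

There is no surviving spouse, so the entire estate passes to Obafemi's descendants per capita at each generation.
At generation 1 (Ebele, Zainab, Ronke) there are 3 shares of (1)/3 = 1/3 each.
Living: Ebele — each takes 1/3.
Deceased: Zainab and Ronke. Their combined 2/3 is pooled and carried to generation 2.
At generation 2 (Chukwudi, Kehinde, Adaeze, Segun, Ifeoma, Dayo, Gbenga, Yetunde) there are 8 shares of (2/3)/8 = 1/12 each.
Living: Chukwudi, Kehinde, Adaeze, Segun, Ifeoma, Dayo, Gbenga, and Yetunde — each takes 1/12.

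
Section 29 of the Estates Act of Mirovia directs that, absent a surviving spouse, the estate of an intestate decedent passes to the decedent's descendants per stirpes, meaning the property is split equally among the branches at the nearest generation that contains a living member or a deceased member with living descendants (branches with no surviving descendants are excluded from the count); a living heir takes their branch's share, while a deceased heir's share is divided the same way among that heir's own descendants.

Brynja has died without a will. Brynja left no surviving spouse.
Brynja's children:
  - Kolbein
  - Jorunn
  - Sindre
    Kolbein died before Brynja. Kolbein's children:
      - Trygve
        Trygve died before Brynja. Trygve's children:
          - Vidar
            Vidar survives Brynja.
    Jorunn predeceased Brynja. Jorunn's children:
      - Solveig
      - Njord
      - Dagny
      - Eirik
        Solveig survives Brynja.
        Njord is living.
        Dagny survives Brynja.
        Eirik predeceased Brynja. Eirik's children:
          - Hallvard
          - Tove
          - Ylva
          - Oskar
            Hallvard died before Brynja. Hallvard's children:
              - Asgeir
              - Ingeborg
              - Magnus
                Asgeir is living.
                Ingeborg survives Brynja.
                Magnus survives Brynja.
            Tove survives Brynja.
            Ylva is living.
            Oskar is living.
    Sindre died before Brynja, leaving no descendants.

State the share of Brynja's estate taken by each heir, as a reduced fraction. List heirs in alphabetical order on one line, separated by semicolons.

There is no surviving spouse, so the entire estate passes to Brynja's descendants per stirpes.
Sindre left no surviving issue, so that branch lapses and is disregarded.
The estate is divided into 2 equal shares of 1/2 among Kolbein, Jorunn.
Kolbein predeceased; the 1/2 allotted to Kolbein's branch passes to Kolbein's issue by representation.
Trygve's line is the sole branch at this level, so the full 1/2 passes to Trygve's issue by representation.
Vidar is the sole taker at this level and receives the full 1/2.
Jorunn predeceased; the 1/2 allotted to Jorunn's branch passes to Jorunn's issue by representation.
The 1/2 is divided into 4 equal shares of 1/8 among Solveig, Njord, Dagny, Eirik.
Solveig is living and takes 1/8.
Njord is living and takes 1/8.
Dagny is living and takes 1/8.
Eirik predeceased; the 1/8 allotted to Eirik's branch passes to Eirik's issue by representation.
The 1/8 is divided into 4 equal shares of 1/32 among Hallvard, Tove, Ylva, Oskar.
Hallvard predeceased; the 1/32 allotted to Hallvard's branch passes to Hallvard's issue by representation.
The 1/32 is divided into 3 equal shares of 1/96 among Asgeir, Ingeborg, Magnus.
Asgeir is living and takes 1/96.
Ingeborg is living and takes 1/96.
Magnus is living and takes 1/96.
Tove is living and takes 1/32.
Ylva is living and takes 1/32.
Oskar is living and takes 1/32.

Asgeir 1/96; Dagny 1/8; Ingeborg 1/96; Magnus 1/96; Njord 1/8; Oskar 1/32; Solveig 1/8; Tove 1/32; Vidar 1/2; Ylva 1/32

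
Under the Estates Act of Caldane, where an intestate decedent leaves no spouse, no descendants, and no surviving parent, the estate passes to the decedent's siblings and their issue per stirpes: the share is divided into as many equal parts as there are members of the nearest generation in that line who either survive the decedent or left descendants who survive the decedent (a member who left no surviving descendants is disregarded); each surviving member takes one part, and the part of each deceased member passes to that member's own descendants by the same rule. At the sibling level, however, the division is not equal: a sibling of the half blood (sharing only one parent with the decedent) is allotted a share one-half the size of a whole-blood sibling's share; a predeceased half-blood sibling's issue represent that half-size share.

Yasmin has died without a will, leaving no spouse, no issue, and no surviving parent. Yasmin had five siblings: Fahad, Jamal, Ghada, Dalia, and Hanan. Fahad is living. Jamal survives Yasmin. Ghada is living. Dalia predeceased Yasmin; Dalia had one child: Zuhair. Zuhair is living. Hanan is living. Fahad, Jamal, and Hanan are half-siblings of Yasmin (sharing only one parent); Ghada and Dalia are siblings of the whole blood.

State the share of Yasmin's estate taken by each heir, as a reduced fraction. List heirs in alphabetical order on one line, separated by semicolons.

Fahad 1/7; Ghada 2/7; Hanan 1/7; Jamal 1/7; Zuhair 2/7

No spouse, descendants, or parent survives, so the estate passes to Yasmin's siblings per stirpes.
Half-blood siblings count for one-half the weight of whole-blood siblings at the initial division.
Dividing 1 in proportion to weights (total weight 7/2): Fahad (weight 1/2) → 1/7; Jamal (weight 1/2) → 1/7; Ghada (weight 1) → 2/7; Dalia (weight 1) → 2/7; Hanan (weight 1/2) → 1/7.
Fahad is living and takes 1/7.
Jamal is living and takes 1/7.
Ghada is living and takes 2/7.
Dalia predeceased; the 2/7 allotted to Dalia's branch passes to Dalia's issue by representation.
Zuhair is the sole taker at this level and receives the full 2/7.
Hanan is living and takes 1/7.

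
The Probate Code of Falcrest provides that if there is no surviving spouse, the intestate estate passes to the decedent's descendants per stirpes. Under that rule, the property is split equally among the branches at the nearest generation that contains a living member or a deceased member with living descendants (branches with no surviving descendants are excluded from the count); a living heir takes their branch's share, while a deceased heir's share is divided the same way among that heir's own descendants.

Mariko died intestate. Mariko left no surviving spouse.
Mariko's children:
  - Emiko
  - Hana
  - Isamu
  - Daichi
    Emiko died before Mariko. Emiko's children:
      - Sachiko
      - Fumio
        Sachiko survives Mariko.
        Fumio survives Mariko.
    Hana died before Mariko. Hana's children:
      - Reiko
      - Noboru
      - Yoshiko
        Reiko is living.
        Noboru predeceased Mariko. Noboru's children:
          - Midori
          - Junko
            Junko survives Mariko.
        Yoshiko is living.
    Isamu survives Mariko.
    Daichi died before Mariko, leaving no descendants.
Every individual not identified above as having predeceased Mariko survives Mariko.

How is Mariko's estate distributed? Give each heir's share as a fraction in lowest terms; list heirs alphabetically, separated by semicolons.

There is no surviving spouse, so the entire estate passes to Mariko's descendants per stirpes.
Daichi left no surviving issue, so that branch lapses and is disregarded.
The estate is divided into 3 equal shares of 1/3 among Emiko, Hana, Isamu.
Emiko predeceased; the 1/3 allotted to Emiko's branch passes to Emiko's issue by representation.
The 1/3 is divided into 2 equal shares of 1/6 among Sachiko, Fumio.
Sachiko is living and takes 1/6.
Fumio is living and takes 1/6.
Hana predeceased; the 1/3 allotted to Hana's branch passes to Hana's issue by representation.
The 1/3 is divided into 3 equal shares of 1/9 among Reiko, Noboru, Yoshiko.
Reiko is living and takes 1/9.
Noboru predeceased; the 1/9 allotted to Noboru's branch passes to Noboru's issue by representation.
The 1/9 is divided into 2 equal shares of 1/18 among Midori, Junko.
Midori is living and takes 1/18.
Junko is living and takes 1/18.
Yoshiko is living and takes 1/9.
Isamu is living and takes 1/3.

Fumio 1/6; Isamu 1/3; Junko 1/18; Midori 1/18; Reiko 1/9; Sachiko 1/6; Yoshiko 1/9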